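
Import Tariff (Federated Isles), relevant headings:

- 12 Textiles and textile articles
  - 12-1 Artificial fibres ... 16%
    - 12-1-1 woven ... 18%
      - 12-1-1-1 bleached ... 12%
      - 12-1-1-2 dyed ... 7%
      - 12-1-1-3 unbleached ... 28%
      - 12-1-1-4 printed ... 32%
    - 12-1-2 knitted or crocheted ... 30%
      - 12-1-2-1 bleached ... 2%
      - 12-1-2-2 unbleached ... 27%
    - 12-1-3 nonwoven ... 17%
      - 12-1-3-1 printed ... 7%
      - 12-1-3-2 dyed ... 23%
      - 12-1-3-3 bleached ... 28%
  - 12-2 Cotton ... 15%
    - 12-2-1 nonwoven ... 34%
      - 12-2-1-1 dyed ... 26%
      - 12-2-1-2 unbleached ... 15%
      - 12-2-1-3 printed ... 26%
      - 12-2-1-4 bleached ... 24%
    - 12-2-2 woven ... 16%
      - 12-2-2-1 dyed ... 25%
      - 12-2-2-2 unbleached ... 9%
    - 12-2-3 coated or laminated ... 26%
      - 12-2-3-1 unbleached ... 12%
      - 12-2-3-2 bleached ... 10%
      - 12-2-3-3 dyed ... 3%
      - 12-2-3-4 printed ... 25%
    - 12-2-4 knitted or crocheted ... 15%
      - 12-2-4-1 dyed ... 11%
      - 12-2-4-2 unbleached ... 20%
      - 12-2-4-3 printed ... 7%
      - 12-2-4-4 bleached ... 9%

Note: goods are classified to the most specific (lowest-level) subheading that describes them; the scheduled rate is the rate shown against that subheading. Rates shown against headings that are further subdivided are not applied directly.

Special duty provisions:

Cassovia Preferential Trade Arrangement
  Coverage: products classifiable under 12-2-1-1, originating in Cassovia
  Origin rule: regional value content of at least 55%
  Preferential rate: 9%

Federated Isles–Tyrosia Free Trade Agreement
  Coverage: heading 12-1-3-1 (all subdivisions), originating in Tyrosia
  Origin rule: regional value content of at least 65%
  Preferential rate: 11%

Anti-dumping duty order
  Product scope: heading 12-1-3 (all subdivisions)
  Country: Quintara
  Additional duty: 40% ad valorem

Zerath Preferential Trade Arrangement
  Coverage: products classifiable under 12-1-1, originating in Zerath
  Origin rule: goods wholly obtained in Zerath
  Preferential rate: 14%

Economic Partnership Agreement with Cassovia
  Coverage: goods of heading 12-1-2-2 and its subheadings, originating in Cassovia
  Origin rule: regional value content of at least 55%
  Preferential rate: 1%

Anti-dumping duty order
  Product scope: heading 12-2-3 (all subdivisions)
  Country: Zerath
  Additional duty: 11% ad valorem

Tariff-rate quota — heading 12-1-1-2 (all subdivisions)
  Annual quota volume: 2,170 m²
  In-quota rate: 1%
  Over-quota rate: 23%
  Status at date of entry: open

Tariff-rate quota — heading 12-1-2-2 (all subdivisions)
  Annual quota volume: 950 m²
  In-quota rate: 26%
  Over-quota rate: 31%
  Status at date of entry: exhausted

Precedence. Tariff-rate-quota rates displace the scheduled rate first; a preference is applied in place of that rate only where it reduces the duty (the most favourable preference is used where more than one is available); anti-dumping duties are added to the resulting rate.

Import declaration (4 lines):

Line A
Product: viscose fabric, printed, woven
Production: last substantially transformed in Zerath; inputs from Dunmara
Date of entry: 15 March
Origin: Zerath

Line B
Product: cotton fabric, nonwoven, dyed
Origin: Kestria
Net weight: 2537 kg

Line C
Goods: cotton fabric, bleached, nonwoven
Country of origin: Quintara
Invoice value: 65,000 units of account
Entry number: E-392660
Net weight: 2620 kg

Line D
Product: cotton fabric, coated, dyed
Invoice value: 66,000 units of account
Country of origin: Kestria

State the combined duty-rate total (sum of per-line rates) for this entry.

Line A: viscose → 12-1; woven → 12-1-1; printed → 12-1-1-4. Scheduled 32%. Zerath agreement on 12-1-1: not wholly obtained. → 32%.
Line B: cotton → 12-2; nonwoven → 12-2-1; dyed → 12-2-1-1. Scheduled 26%. No special measure applies. → 26%.
Line C: cotton → 12-2; nonwoven → 12-2-1; bleached → 12-2-1-4. Scheduled 24%. No special measure applies. → 24%.
Line D: cotton → 12-2; coated → 12-2-3; dyed → 12-2-3-3. Scheduled 3%. No special measure applies. → 3%.
Sum: 32% + 26% + 24% + 3% = 85%.

85%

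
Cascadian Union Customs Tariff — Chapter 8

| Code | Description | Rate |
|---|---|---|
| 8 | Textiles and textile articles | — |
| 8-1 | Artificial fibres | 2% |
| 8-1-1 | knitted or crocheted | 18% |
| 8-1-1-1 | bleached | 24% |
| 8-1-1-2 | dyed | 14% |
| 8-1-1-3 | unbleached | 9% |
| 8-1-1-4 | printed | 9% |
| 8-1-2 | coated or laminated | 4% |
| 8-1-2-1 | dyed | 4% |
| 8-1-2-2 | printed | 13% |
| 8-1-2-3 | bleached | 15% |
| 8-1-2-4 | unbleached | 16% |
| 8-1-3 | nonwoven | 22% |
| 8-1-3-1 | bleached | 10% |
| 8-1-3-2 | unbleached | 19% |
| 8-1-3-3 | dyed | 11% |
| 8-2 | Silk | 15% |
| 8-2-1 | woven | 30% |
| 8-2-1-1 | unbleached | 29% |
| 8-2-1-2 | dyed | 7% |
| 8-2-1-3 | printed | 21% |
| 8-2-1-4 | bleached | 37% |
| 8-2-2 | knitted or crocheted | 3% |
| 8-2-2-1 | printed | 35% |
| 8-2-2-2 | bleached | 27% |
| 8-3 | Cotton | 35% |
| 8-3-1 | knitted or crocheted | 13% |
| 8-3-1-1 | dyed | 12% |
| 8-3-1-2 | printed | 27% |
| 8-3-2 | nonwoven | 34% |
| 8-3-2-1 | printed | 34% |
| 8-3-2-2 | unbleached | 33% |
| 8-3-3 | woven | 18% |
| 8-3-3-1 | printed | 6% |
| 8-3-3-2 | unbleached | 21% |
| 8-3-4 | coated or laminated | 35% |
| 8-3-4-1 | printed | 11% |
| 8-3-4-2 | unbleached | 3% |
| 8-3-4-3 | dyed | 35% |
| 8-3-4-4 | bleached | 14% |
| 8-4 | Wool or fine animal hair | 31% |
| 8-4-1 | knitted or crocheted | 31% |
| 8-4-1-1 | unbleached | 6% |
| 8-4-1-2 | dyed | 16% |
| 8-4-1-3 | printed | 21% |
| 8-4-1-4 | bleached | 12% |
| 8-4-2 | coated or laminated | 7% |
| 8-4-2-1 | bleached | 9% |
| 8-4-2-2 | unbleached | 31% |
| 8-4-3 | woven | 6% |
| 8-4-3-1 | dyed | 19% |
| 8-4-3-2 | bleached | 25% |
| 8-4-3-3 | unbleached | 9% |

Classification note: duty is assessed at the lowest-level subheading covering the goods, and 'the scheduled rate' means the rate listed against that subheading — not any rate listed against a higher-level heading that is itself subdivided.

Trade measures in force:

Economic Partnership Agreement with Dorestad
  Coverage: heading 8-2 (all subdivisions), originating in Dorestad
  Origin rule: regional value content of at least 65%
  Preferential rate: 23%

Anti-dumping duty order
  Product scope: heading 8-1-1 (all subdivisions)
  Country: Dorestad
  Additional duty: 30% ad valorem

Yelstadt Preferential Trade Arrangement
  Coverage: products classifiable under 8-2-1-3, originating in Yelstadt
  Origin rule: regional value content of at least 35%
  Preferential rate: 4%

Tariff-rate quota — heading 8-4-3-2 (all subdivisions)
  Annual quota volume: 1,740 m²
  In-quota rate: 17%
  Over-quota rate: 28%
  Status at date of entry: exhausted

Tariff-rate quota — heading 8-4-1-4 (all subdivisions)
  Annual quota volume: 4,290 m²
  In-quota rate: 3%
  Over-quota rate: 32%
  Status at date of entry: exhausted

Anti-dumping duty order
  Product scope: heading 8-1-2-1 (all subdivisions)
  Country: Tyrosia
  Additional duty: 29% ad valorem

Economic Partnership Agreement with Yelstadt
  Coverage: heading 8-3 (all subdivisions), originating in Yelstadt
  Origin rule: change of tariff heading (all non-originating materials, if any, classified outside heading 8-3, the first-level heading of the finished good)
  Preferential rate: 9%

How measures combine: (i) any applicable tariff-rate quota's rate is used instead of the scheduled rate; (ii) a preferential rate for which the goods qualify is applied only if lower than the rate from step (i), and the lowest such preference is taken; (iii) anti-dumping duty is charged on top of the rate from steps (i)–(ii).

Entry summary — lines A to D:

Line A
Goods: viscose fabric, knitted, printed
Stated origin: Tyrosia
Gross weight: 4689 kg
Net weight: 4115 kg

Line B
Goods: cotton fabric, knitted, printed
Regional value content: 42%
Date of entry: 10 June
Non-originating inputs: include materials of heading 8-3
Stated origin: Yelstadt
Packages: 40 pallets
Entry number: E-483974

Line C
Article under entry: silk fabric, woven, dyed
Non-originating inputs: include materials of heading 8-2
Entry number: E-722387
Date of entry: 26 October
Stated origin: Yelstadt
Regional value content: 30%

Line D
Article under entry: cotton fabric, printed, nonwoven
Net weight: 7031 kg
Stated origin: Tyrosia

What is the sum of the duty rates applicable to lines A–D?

77%

Line A: viscose → 8-1; knitted → 8-1-1; printed → 8-1-1-4. Scheduled 9%. No special measure applies. → 9%.
Line B: cotton → 8-3; knitted → 8-3-1; printed → 8-3-1-2. Scheduled 27%. Yelstadt agreement on 8-2-1-3: 8-3-1-2 not covered; Yelstadt agreement on 8-3: CTH not met. → 27%.
Line C: silk → 8-2; woven → 8-2-1; dyed → 8-2-1-2. Scheduled 7%. Yelstadt agreement on 8-2-1-3: 8-2-1-2 not covered; Yelstadt agreement on 8-3: 8-2-1-2 not covered. → 7%.
Line D: cotton → 8-3; nonwoven → 8-3-2; printed → 8-3-2-1. Scheduled 34%. No special measure applies. → 34%.
Sum: 9% + 27% + 7% + 34% = 77%.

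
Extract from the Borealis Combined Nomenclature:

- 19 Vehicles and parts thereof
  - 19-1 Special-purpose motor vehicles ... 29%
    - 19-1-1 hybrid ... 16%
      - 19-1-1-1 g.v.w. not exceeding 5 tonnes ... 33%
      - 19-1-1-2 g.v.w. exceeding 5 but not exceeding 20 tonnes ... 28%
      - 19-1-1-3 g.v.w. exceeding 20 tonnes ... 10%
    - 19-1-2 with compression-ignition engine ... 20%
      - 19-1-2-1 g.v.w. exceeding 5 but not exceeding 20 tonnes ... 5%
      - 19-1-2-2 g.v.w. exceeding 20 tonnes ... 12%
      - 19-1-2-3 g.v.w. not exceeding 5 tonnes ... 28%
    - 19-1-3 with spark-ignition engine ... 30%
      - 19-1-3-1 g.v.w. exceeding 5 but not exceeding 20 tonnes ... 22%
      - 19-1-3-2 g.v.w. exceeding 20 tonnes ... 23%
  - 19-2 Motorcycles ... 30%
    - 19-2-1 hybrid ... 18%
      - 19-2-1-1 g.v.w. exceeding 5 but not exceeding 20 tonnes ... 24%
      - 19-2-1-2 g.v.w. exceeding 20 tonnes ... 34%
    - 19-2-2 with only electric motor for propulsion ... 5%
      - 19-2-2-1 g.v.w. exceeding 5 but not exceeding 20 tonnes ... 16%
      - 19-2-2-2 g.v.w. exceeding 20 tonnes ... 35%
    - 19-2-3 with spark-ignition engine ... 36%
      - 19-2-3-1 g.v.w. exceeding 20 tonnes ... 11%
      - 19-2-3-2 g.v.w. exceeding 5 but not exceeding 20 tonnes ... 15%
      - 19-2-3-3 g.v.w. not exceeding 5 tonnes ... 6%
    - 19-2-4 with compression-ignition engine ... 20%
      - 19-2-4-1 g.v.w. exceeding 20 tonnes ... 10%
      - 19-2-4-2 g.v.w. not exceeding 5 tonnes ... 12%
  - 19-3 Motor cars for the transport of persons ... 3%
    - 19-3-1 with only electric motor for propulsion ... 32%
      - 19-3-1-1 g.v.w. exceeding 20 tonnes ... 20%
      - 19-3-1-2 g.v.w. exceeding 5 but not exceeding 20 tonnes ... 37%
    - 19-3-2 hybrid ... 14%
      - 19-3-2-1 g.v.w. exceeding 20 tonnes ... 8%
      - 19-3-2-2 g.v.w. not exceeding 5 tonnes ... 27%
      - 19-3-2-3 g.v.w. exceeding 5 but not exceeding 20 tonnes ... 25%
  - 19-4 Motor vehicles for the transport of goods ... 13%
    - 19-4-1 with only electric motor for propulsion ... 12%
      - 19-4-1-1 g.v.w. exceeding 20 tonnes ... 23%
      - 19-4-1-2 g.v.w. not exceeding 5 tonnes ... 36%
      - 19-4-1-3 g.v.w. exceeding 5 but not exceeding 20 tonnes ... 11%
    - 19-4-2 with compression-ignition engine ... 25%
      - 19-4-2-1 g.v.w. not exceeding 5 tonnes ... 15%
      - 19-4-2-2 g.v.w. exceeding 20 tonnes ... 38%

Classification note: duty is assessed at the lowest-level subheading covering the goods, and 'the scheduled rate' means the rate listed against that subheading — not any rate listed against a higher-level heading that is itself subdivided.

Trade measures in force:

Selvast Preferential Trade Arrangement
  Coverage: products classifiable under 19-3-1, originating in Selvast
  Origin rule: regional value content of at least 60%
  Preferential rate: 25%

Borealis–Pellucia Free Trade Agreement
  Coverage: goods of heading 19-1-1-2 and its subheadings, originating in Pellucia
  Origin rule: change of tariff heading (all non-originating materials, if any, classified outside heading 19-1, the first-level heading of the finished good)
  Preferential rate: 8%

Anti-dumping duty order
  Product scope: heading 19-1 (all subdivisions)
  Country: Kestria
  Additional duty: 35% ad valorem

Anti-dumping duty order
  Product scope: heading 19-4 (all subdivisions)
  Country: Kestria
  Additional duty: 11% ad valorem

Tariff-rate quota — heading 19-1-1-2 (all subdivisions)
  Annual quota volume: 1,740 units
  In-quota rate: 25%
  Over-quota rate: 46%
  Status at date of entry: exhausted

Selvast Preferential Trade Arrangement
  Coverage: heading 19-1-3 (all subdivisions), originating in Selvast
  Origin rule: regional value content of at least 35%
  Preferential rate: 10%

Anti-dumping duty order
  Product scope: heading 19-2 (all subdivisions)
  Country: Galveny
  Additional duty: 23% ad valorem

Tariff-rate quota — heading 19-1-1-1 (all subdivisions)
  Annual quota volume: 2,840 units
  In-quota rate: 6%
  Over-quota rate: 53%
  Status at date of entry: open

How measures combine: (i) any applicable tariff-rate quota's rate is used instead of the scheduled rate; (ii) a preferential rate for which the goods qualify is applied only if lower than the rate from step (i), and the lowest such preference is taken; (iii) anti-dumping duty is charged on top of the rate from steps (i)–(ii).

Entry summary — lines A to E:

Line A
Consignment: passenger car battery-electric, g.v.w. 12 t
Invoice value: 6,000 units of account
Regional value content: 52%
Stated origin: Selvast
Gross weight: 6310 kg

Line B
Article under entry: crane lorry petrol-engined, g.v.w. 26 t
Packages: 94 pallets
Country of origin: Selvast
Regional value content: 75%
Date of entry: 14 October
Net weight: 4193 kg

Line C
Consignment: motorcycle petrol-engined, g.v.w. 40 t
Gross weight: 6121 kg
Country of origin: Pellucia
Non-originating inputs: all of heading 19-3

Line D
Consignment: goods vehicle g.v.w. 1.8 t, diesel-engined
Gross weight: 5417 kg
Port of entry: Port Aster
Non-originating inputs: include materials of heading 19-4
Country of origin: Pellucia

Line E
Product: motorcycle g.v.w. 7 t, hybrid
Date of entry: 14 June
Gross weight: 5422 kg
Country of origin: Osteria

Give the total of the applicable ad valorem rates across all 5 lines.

Line A: passenger car → 19-3; battery-electric → 19-3-1; g.v.w. 12 t → 19-3-1-2. Scheduled 37%. Selvast agreement on 19-3-1: RVC < 60%; Selvast agreement on 19-1-3: 19-3-1-2 not covered. → 37%.
Line B: crane lorry → 19-1; petrol-engined → 19-1-3; g.v.w. 26 t → 19-1-3-2. Scheduled 23%. Selvast agreement on 19-3-1: 19-1-3-2 not covered; Selvast agreement on 19-1-3: RVC ≥ 35% → 10% available; preferential 10%. → 10%.
Line C: motorcycle → 19-2; petrol-engined → 19-2-3; g.v.w. 40 t → 19-2-3-1. Scheduled 11%. Pellucia agreement on 19-1-1-2: 19-2-3-1 not covered. → 11%.
Line D: goods vehicle → 19-4; diesel-engined → 19-4-2; g.v.w. 1.8 t → 19-4-2-1. Scheduled 15%. Pellucia agreement on 19-1-1-2: 19-4-2-1 not covered. → 15%.
Line E: motorcycle → 19-2; hybrid → 19-2-1; g.v.w. 7 t → 19-2-1-1. Scheduled 24%. No special measure applies. → 24%.
Sum: 37% + 10% + 11% + 15% + 24% = 97%.

97%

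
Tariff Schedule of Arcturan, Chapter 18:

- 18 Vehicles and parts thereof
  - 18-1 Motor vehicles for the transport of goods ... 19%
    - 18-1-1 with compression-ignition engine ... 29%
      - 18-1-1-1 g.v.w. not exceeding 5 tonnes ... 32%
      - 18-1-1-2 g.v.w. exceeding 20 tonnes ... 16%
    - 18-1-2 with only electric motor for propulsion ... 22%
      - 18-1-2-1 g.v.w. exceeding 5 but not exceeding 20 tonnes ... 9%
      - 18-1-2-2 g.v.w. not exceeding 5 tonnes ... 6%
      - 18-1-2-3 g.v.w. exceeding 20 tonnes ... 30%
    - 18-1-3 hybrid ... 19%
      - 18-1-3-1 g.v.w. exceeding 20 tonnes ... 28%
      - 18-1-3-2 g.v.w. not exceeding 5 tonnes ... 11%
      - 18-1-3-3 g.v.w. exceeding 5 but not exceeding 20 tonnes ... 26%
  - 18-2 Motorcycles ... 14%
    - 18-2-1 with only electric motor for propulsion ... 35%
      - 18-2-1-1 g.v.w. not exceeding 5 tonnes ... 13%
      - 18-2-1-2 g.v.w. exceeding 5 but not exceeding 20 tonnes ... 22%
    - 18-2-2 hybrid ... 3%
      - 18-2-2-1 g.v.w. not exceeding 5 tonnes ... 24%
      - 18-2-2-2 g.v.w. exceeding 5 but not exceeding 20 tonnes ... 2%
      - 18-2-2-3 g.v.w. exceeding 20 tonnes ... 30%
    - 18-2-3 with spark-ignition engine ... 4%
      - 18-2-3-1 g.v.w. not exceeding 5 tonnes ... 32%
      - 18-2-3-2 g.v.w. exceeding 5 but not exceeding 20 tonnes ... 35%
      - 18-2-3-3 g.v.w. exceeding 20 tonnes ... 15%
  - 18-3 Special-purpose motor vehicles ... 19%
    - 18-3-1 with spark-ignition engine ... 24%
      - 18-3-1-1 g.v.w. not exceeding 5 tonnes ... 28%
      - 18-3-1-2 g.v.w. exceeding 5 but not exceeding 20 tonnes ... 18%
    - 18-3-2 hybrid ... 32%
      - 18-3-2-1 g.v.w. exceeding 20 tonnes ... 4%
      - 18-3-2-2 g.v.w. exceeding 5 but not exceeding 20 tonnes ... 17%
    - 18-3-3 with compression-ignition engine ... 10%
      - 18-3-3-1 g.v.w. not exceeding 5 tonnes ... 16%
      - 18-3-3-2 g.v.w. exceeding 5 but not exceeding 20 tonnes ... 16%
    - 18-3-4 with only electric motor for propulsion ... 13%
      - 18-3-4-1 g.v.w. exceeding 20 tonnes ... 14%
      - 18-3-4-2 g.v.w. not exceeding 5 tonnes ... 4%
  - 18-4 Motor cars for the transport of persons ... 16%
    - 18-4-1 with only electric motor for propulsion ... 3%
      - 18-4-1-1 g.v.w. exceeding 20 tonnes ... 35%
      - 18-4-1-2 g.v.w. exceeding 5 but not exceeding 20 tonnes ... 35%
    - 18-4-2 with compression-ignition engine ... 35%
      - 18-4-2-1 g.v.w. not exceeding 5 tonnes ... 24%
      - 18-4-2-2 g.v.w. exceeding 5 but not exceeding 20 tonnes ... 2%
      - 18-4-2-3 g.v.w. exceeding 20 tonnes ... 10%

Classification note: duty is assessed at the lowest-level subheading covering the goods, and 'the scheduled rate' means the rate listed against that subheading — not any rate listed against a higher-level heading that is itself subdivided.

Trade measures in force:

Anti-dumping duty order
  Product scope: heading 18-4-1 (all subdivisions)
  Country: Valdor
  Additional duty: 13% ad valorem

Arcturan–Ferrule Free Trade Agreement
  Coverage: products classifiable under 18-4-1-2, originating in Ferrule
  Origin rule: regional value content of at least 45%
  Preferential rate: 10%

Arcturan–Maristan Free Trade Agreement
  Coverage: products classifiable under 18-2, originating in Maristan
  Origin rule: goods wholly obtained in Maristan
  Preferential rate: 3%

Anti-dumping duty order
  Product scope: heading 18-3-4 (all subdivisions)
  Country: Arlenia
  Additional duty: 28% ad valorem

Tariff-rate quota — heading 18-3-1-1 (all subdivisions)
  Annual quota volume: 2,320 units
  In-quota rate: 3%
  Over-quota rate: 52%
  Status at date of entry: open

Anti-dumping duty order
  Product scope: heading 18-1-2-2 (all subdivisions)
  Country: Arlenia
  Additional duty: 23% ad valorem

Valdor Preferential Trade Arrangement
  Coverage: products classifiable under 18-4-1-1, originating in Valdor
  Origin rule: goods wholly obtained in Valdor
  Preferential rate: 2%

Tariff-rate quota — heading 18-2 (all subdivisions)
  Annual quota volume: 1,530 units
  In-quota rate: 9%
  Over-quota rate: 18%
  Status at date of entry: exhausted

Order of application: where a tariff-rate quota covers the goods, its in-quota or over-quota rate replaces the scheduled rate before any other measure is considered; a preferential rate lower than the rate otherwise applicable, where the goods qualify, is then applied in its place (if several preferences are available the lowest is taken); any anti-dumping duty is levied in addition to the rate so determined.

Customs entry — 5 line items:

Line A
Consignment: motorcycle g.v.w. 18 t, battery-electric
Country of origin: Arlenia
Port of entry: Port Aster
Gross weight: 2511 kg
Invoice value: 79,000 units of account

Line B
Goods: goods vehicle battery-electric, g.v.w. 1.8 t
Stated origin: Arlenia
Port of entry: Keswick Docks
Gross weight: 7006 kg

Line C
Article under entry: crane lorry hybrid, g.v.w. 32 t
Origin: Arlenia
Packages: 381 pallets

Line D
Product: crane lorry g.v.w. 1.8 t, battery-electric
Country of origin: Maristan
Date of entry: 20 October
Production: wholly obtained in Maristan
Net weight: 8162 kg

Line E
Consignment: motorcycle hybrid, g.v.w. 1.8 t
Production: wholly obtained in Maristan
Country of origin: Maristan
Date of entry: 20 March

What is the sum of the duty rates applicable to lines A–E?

Line A: motorcycle → 18-2; battery-electric → 18-2-1; g.v.w. 18 t → 18-2-1-2. Scheduled 22%. quota on 18-2 exhausted → over-quota 18%. → 18%.
Line B: goods vehicle → 18-1; battery-electric → 18-1-2; g.v.w. 1.8 t → 18-1-2-2. Scheduled 6%. anti-dumping (Arlenia, 18-1-2-2): +23%; total 6% + 23% = 29%. → 29%.
Line C: crane lorry → 18-3; hybrid → 18-3-2; g.v.w. 32 t → 18-3-2-1. Scheduled 4%. No special measure applies. → 4%.
Line D: crane lorry → 18-3; battery-electric → 18-3-4; g.v.w. 1.8 t → 18-3-4-2. Scheduled 4%. Maristan agreement on 18-2: 18-3-4-2 not covered. → 4%.
Line E: motorcycle → 18-2; hybrid → 18-2-2; g.v.w. 1.8 t → 18-2-2-1. Scheduled 24%. quota on 18-2 exhausted → over-quota 18%; Maristan agreement on 18-2: wholly obtained → 3% available; preferential 3%. → 3%.
Sum: 18% + 29% + 4% + 4% + 3% = 58%.

58%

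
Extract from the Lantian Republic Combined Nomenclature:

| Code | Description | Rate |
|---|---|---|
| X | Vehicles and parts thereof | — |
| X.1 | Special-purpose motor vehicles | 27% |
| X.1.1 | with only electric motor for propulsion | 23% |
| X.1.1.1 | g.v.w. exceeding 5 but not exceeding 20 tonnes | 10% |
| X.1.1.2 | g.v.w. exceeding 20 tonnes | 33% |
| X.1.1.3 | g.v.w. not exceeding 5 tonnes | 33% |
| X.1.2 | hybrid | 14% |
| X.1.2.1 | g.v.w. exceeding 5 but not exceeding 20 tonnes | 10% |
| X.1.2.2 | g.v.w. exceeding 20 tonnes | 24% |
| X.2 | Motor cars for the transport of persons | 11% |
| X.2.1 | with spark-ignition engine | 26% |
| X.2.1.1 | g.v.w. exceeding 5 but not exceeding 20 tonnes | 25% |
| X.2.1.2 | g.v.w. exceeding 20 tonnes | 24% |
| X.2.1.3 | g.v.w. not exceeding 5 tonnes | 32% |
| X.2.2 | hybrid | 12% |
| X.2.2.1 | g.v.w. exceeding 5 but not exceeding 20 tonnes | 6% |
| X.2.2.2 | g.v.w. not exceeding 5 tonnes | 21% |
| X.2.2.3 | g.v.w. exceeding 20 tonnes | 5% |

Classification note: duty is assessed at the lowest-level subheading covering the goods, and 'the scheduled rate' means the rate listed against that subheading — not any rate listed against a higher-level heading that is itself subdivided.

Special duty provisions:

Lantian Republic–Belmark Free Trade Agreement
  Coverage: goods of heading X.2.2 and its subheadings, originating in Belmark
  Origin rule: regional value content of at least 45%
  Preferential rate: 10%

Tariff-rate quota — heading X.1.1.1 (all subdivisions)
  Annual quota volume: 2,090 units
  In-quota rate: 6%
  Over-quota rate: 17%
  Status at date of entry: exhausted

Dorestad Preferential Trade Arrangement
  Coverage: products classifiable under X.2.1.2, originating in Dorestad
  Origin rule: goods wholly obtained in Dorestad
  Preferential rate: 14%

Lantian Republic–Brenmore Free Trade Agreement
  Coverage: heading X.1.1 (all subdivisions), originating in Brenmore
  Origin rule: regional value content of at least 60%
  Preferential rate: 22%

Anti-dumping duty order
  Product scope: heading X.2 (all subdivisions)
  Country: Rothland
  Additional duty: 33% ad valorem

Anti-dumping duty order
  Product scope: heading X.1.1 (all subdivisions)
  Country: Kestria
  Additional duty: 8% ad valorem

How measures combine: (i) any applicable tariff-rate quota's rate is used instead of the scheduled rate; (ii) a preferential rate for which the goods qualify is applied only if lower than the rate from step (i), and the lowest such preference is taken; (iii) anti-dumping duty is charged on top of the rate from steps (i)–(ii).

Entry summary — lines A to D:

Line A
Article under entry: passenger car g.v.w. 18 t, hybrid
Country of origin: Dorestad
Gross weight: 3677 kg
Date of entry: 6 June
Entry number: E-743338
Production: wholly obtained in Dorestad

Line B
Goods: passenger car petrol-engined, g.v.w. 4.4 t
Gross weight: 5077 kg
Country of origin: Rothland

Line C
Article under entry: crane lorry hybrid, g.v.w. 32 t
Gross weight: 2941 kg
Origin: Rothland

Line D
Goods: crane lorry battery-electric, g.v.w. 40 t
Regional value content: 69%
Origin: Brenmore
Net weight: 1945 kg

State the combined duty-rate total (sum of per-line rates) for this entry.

Line A: passenger car → X.2; hybrid → X.2.2; g.v.w. 18 t → X.2.2.1. Scheduled 6%. Dorestad agreement on X.2.1.2: X.2.2.1 not covered. → 6%.
Line B: passenger car → X.2; petrol-engined → X.2.1; g.v.w. 4.4 t → X.2.1.3. Scheduled 32%. anti-dumping (Rothland, X.2): +33%; total 32% + 33% = 65%. → 65%.
Line C: crane lorry → X.1; hybrid → X.1.2; g.v.w. 32 t → X.1.2.2. Scheduled 24%. No special measure applies. → 24%.
Line D: crane lorry → X.1; battery-electric → X.1.1; g.v.w. 40 t → X.1.1.2. Scheduled 33%. Brenmore agreement on X.1.1: RVC ≥ 60% → 22% available; preferential 22%. → 22%.
Sum: 6% + 65% + 24% + 22% = 117%.

117%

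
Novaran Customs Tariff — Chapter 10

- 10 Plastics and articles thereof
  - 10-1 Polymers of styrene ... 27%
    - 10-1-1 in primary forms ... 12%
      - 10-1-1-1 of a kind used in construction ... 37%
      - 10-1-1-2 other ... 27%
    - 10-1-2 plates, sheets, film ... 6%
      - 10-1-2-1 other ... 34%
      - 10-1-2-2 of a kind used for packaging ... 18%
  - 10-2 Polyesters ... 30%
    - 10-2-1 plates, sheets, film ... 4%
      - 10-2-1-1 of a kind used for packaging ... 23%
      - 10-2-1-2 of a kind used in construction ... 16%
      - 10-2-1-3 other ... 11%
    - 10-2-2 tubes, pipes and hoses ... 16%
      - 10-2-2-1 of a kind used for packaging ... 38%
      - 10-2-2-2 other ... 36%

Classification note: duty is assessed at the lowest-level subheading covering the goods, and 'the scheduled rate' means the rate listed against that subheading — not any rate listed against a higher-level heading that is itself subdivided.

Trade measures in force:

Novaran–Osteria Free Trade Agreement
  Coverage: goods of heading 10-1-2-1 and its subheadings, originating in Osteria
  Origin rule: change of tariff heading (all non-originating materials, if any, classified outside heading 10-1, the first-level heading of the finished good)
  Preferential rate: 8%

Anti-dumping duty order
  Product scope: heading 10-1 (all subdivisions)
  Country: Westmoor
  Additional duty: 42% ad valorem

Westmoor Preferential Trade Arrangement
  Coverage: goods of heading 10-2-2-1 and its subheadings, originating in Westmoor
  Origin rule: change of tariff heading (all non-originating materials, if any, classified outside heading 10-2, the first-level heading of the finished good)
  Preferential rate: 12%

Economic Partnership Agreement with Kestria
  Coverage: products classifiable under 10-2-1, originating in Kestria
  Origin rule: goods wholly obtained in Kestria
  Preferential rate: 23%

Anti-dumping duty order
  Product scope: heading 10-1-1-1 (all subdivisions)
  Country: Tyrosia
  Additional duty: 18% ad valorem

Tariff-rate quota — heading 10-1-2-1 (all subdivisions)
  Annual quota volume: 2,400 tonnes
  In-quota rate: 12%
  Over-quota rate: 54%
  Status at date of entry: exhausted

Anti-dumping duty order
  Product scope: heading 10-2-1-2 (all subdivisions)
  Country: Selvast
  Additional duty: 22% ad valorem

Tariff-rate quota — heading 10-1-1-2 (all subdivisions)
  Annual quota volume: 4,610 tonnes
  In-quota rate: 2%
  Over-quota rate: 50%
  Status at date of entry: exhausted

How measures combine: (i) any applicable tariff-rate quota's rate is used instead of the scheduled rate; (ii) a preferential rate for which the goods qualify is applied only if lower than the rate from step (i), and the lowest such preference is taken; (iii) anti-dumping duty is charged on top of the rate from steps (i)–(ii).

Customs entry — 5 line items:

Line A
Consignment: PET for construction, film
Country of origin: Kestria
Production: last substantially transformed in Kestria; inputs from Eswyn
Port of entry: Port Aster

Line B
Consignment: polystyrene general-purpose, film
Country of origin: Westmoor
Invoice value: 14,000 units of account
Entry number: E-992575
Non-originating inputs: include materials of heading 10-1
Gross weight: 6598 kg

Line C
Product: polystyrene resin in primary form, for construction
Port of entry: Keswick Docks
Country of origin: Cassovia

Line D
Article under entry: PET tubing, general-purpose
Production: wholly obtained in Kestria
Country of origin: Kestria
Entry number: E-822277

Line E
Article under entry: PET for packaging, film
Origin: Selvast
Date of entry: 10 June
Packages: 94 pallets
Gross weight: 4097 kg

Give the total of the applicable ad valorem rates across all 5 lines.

208%

Line A: PET → 10-2; film → 10-2-1; for construction → 10-2-1-2. Scheduled 16%. Kestria agreement on 10-2-1: not wholly obtained. → 16%.
Line B: polystyrene → 10-1; film → 10-1-2; general-purpose → 10-1-2-1. Scheduled 34%. quota on 10-1-2-1 exhausted → over-quota 54%; Westmoor agreement on 10-2-2-1: 10-1-2-1 not covered; anti-dumping (Westmoor, 10-1): +42%; total 54% + 42% = 96%. → 96%.
Line C: polystyrene → 10-1; resin in primary form → 10-1-1; for construction → 10-1-1-1. Scheduled 37%. No special measure applies. → 37%.
Line D: PET → 10-2; tubing → 10-2-2; general-purpose → 10-2-2-2. Scheduled 36%. Kestria agreement on 10-2-1: 10-2-2-2 not covered. → 36%.
Line E: PET → 10-2; film → 10-2-1; for packaging → 10-2-1-1. Scheduled 23%. No special measure applies. → 23%.
Sum: 16% + 96% + 37% + 36% + 23% = 208%.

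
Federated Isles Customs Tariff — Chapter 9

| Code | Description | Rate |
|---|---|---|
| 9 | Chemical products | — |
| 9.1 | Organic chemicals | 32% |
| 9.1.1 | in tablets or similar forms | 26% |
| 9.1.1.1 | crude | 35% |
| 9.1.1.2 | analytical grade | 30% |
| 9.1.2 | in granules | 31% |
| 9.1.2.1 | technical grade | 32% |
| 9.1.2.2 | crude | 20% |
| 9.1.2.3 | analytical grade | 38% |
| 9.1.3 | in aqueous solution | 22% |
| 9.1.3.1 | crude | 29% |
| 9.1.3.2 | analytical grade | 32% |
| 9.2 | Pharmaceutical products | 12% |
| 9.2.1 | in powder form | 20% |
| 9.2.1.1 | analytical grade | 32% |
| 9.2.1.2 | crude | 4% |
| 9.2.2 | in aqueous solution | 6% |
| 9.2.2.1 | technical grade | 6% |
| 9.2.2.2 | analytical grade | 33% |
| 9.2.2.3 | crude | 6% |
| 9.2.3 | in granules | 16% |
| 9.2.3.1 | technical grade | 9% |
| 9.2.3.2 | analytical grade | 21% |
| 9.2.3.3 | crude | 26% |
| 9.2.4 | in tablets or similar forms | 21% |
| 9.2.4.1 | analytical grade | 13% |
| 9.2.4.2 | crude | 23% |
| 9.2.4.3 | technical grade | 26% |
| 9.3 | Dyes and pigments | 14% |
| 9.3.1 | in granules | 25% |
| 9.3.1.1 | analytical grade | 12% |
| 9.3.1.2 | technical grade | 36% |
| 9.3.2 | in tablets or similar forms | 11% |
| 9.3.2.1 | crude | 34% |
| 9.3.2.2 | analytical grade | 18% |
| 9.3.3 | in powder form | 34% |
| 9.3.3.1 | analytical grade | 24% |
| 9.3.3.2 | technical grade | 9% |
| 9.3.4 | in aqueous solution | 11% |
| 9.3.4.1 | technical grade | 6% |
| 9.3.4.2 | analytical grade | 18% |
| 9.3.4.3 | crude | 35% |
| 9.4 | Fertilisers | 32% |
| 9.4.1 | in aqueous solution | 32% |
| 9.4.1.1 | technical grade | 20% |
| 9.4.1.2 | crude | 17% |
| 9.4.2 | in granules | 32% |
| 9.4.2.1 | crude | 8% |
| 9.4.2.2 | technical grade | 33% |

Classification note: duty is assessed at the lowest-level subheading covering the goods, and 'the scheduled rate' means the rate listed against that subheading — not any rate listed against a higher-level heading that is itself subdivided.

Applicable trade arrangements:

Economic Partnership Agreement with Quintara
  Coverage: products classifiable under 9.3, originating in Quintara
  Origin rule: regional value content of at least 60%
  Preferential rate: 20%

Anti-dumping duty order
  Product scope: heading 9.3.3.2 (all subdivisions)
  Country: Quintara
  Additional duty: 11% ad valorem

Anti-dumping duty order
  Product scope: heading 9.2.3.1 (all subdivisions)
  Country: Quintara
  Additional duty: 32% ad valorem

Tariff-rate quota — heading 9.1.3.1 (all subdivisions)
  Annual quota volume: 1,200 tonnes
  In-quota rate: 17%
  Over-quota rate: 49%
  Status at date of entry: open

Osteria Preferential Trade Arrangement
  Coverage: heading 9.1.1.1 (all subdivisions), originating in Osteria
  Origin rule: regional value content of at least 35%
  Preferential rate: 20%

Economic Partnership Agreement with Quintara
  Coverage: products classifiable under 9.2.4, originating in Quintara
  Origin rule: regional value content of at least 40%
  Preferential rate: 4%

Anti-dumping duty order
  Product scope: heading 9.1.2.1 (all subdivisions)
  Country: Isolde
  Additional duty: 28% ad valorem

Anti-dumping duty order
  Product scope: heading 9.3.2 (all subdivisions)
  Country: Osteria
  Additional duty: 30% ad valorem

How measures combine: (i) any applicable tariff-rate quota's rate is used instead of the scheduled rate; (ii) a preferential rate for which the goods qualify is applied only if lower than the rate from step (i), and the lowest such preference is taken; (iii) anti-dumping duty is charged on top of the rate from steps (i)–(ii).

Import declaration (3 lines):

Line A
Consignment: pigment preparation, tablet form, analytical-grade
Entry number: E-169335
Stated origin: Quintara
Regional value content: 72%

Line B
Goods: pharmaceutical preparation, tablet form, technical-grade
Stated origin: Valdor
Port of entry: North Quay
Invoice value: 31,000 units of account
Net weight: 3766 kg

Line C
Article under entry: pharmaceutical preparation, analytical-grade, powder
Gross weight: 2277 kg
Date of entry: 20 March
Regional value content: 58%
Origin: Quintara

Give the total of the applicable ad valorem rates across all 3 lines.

Line A: pigment → 9.3; tablet form → 9.3.2; analytical-grade → 9.3.2.2. Scheduled 18%. Quintara agreement on 9.3: RVC ≥ 60% → 20% available; Quintara agreement on 9.2.4: 9.3.2.2 not covered; preference 20% not lower than 18% → no reduction. → 18%.
Line B: pharmaceutical → 9.2; tablet form → 9.2.4; technical-grade → 9.2.4.3. Scheduled 26%. No special measure applies. → 26%.
Line C: pharmaceutical → 9.2; powder → 9.2.1; analytical-grade → 9.2.1.1. Scheduled 32%. Quintara agreement on 9.3: 9.2.1.1 not covered; Quintara agreement on 9.2.4: 9.2.1.1 not covered. → 32%.
Sum: 18% + 26% + 32% = 76%.

76%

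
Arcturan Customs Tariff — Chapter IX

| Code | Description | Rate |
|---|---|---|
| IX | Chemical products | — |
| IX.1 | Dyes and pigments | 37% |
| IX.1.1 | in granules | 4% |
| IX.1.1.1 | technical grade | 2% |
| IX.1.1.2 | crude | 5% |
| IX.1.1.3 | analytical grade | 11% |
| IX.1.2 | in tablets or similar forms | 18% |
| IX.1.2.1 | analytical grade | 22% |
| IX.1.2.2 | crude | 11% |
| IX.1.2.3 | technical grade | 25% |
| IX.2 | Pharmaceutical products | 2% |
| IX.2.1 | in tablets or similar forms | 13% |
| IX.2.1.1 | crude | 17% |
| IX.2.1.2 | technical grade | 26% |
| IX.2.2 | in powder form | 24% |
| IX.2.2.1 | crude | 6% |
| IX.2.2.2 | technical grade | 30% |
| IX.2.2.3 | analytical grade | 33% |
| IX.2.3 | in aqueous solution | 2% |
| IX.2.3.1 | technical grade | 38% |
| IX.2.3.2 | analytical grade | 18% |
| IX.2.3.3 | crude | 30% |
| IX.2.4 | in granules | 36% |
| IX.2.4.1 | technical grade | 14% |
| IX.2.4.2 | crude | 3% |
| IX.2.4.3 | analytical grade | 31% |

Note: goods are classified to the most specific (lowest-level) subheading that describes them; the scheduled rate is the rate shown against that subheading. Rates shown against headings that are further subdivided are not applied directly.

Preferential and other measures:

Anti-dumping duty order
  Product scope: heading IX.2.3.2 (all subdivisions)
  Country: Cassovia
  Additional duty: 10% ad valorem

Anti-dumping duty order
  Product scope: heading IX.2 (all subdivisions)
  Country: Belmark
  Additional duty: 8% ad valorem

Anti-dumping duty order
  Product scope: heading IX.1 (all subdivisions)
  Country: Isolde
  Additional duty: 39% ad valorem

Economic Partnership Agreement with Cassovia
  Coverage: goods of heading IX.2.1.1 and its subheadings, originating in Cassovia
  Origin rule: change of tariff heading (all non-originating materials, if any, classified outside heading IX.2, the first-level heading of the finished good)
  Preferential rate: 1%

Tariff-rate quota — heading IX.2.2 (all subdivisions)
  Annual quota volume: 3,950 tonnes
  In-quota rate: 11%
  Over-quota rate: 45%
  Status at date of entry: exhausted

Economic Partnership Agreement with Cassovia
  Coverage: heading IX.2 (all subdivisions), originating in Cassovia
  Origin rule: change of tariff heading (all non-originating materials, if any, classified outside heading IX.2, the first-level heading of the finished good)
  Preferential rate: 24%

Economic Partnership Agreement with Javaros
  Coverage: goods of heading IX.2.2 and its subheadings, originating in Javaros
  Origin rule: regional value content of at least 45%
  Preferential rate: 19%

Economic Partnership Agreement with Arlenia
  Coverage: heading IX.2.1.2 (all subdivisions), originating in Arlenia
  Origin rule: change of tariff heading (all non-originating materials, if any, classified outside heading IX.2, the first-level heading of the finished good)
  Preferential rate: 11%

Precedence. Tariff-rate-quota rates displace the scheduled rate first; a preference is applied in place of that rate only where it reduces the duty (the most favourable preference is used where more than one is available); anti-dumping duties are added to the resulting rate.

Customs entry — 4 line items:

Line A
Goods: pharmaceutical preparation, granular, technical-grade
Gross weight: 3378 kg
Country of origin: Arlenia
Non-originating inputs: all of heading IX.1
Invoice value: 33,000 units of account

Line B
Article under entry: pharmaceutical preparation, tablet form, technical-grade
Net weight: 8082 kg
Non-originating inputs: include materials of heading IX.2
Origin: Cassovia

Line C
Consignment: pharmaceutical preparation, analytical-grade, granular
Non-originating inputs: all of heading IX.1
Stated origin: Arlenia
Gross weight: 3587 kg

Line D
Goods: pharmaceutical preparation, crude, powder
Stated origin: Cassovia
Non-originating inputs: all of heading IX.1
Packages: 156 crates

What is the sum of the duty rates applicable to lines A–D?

95%

Line A: pharmaceutical → IX.2; granular → IX.2.4; technical-grade → IX.2.4.1. Scheduled 14%. Arlenia agreement on IX.2.1.2: IX.2.4.1 not covered. → 14%.
Line B: pharmaceutical → IX.2; tablet form → IX.2.1; technical-grade → IX.2.1.2. Scheduled 26%. Cassovia agreement on IX.2.1.1: IX.2.1.2 not covered; Cassovia agreement on IX.2: CTH not met. → 26%.
Line C: pharmaceutical → IX.2; granular → IX.2.4; analytical-grade → IX.2.4.3. Scheduled 31%. Arlenia agreement on IX.2.1.2: IX.2.4.3 not covered. → 31%.
Line D: pharmaceutical → IX.2; powder → IX.2.2; crude → IX.2.2.1. Scheduled 6%. quota on IX.2.2 exhausted → over-quota 45%; Cassovia agreement on IX.2.1.1: IX.2.2.1 not covered; Cassovia agreement on IX.2: CTH met → 24% available; preferential 24%. → 24%.
Sum: 14% + 26% + 31% + 24% = 95%.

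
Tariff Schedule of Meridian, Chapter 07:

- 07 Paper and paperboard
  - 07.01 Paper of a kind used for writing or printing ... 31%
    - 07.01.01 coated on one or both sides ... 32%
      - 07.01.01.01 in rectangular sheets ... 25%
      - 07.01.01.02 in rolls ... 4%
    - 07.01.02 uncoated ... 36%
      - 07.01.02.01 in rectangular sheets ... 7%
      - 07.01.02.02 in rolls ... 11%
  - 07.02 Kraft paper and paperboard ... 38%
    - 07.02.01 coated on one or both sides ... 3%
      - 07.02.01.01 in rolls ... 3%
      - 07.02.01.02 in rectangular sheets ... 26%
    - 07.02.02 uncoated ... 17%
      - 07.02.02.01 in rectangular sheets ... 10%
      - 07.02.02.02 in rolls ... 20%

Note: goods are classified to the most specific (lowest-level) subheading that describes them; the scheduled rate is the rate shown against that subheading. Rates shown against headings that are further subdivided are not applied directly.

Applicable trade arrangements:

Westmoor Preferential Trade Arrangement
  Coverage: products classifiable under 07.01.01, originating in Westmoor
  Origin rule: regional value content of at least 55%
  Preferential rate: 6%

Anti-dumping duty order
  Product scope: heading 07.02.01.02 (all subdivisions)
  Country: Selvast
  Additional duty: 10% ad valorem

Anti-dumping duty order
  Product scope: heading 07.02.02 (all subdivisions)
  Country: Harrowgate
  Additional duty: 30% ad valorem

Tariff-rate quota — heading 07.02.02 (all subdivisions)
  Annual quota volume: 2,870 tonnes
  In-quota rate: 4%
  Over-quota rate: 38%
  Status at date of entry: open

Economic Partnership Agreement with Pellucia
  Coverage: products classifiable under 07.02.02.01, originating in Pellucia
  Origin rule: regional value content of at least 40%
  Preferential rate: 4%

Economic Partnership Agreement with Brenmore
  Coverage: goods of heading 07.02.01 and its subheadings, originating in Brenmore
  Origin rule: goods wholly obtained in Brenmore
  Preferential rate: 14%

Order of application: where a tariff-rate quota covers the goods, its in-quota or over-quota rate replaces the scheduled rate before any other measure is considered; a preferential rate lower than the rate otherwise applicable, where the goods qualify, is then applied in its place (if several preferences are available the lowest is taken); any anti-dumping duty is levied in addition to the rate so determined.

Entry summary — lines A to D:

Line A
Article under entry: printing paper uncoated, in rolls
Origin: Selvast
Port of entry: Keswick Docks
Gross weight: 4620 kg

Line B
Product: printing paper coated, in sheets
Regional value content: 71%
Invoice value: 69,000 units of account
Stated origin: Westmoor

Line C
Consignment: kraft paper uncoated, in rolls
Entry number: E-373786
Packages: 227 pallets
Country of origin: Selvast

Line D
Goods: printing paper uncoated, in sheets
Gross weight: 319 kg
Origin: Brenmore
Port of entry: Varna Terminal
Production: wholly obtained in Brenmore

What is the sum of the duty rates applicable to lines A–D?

28%

Line A: printing paper → 07.01; uncoated → 07.01.02; in rolls → 07.01.02.02. Scheduled 11%. No special measure applies. → 11%.
Line B: printing paper → 07.01; coated → 07.01.01; in sheets → 07.01.01.01. Scheduled 25%. Westmoor agreement on 07.01.01: RVC ≥ 55% → 6% available; preferential 6%. → 6%.
Line C: kraft paper → 07.02; uncoated → 07.02.02; in rolls → 07.02.02.02. Scheduled 20%. quota on 07.02.02 open → in-quota 4%. → 4%.
Line D: printing paper → 07.01; uncoated → 07.01.02; in sheets → 07.01.02.01. Scheduled 7%. Brenmore agreement on 07.02.01: 07.01.02.01 not covered. → 7%.
Sum: 11% + 6% + 4% + 7% = 28%.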